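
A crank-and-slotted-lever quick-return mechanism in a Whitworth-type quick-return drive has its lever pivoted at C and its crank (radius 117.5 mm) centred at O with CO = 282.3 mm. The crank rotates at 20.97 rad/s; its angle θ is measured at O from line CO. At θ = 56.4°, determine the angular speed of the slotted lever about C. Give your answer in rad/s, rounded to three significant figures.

5.18

ω = 20.97 rad/s
Crank pin A relative to C: A = (d + r cosθ, r sinθ); lever angle φ = atan2(r sinθ, d + r cosθ).
Differentiating tanφ: φ̇ = rω(d cosθ + r)/(d² + r² + 2dr cosθ).
d² + r² + 2dr cosθ = |CA|² = 0.130212 m²;  d cosθ + r = +0.27372 m.
|ω_lever| = |0.1175·20.97·+0.27372| / 0.130212 = 5.1796 rad/s.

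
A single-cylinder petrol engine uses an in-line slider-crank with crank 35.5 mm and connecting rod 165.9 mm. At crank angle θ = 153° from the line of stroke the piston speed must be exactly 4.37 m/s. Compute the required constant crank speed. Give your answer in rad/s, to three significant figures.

For an in-line slider-crank, |v_piston| = rω|sinθ|·[1 + r cosθ/√(L² − r² sin²θ)].
With r = 0.0355 m, L = 0.1659 m, θ = 153°: the bracketed kinematic factor |dx/dθ| = 0.013029 m.
ω = v/|dx/dθ| = 4.37/0.013029 = 335.4 rad/s.

335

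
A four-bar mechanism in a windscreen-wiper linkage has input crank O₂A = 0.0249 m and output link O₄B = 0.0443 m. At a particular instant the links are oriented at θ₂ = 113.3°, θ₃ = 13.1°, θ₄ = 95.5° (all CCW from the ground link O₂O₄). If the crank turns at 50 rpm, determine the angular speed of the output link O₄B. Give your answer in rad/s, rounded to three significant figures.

ω₂ = 5.236 rad/s (from 50 rpm).
Differentiating the loop-closure r₂e^{iθ₂}+r₃e^{iθ₃}=r₁+r₄e^{iθ₄} gives r₂ω₂e^{iθ₂}+r₃ω₃e^{iθ₃}=r₄ω₄e^{iθ₄}.
Eliminating the other unknown: ω₄ = r₂ω₂ sin(θ₂−θ₃) / [r₄ sin(θ₄−θ₃)].
Numerator sine = +0.98420; denominator sine = +0.99122.
Result = 0.0249·5.236·(+0.98420) / (0.0443·(+0.99122)) = +2.9222 rad/s; magnitude 2.9222 rad/s.

2.92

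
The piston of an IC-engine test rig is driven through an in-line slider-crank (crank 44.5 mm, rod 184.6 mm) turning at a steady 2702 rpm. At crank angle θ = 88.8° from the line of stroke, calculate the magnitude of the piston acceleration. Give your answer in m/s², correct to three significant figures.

810

ω = 2π·2702/60 = 283 rad/s
x(θ) = r cosθ + √(L² − r² sin²θ); with ω constant, a = ω²·d²x/dθ².
d²x/dθ² = −r cosθ − r²(cos2θ)/√u − r⁴ sin²2θ/(4u^{3/2}),  u = L² − r² sin²θ = 0.0320978 m².
Substituting r = 0.0445 m, L = 0.1846 m, θ = 88.8°: d²x/dθ² = +0.010111 m.
a = ω²·d²x/dθ² = (283)²·(+0.010111) = +809.52 m/s²;  |a| = 809.52 m/s².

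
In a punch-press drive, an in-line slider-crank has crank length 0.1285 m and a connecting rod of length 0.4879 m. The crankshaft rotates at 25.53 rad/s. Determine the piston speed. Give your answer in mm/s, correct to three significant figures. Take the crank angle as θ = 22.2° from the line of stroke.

1540

ω = 25.53 rad/s
For an in-line slider-crank, x = r cosθ + √(L² − r² sin²θ), so v = −rω sinθ·[1 + r cosθ/√(L² − r² sin²θ)].
With r = 0.1285 m, L = 0.4879 m, θ = 22.2°: √(L² − r² sin²θ) = 0.48548 m.
v = −0.1285·25.53·0.37784·[1 + 0.1285·0.92587/0.48548] = -1.5433 m/s.
|v| = 1.5433 m/s = 1543.3 mm/s.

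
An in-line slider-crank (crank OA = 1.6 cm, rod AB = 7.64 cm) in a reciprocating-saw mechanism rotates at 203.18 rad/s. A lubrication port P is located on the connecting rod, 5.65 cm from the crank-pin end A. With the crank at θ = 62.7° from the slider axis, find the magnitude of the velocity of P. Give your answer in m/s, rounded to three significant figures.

3.12

ω = 203.2 rad/s.  Crank-pin speed |V_A| = rω = 3.2509 m/s, perpendicular to OA.
Rod angle: sinφ = −(r/L) sinθ ⇒ φ = -10.725°; ω_rod = −rω cosθ/√(L²−r²sin²θ) = -19.863 rad/s.
V_P = V_A + ω_rod × AP, with AP = 0.0565 m along the rod.
Components: V_Px = −rω sinθ − a·ω_rod·sinφ = -3.0976 m/s;  V_Py = rω cosθ + a·ω_rod·cosφ = +0.38837 m/s.
|V_P| = √(V_Px² + V_Py²) = 3.1219 m/s.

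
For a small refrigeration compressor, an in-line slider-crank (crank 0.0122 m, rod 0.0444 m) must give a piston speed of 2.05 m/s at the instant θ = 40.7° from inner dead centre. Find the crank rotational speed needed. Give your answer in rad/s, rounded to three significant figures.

213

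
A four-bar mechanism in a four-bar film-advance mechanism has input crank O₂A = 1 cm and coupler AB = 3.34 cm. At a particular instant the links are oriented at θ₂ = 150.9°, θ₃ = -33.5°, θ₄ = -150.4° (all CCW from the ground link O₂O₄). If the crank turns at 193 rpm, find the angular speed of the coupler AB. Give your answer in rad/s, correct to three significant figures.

5.80

ω₂ = 20.21 rad/s (from 193 rpm).
Differentiating the loop-closure r₂e^{iθ₂}+r₃e^{iθ₃}=r₁+r₄e^{iθ₄} gives r₂ω₂e^{iθ₂}+r₃ω₃e^{iθ₃}=r₄ω₄e^{iθ₄}.
Eliminating the other unknown: ω₃ = r₂ω₂ sin(θ₄−θ₂) / [r₃ sin(θ₃−θ₄)].
Numerator sine = +0.85446; denominator sine = +0.89180.
Result = 0.01·20.21·(+0.85446) / (0.0334·(+0.89180)) = +5.7978 rad/s; magnitude 5.7978 rad/s.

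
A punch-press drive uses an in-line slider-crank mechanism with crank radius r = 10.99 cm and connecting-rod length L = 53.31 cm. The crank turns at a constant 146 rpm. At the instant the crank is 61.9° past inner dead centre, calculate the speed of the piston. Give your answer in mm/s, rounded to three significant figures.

ω = 2π·146/60 = 15.29 rad/s
For an in-line slider-crank, x = r cosθ + √(L² − r² sin²θ), so v = −rω sinθ·[1 + r cosθ/√(L² − r² sin²θ)].
With r = 0.1099 m, L = 0.5331 m, θ = 61.9°: √(L² − r² sin²θ) = 0.52421 m.
v = −0.1099·15.29·0.88213·[1 + 0.1099·0.47101/0.52421] = -1.6286 m/s.
|v| = 1.6286 m/s = 1628.6 mm/s.

1630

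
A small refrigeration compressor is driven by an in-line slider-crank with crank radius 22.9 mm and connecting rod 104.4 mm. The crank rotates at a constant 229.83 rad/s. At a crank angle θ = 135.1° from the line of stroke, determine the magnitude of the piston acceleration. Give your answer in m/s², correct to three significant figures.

853

ω = 229.8 rad/s
x(θ) = r cosθ + √(L² − r² sin²θ); with ω constant, a = ω²·d²x/dθ².
d²x/dθ² = −r cosθ − r²(cos2θ)/√u − r⁴ sin²2θ/(4u^{3/2}),  u = L² − r² sin²θ = 0.0106381 m².
Substituting r = 0.0229 m, L = 0.1044 m, θ = 135.1°: d²x/dθ² = +0.016141 m.
a = ω²·d²x/dθ² = (229.8)²·(+0.016141) = +852.57 m/s²;  |a| = 852.57 m/s².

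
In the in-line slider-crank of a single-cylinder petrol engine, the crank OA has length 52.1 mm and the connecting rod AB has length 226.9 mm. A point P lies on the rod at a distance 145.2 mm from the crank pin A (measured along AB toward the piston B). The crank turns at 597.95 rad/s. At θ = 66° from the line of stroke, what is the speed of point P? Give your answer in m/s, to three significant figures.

30.5

ω = 598 rad/s.  Crank-pin speed |V_A| = rω = 31.153 m/s, perpendicular to OA.
Rod angle: sinφ = −(r/L) sinθ ⇒ φ = -12.109°; ω_rod = −rω cosθ/√(L²−r²sin²θ) = -57.115 rad/s.
V_P = V_A + ω_rod × AP, with AP = 0.1452 m along the rod.
Components: V_Px = −rω sinθ − a·ω_rod·sinφ = -30.199 m/s;  V_Py = rω cosθ + a·ω_rod·cosφ = +4.5625 m/s.
|V_P| = √(V_Px² + V_Py²) = 30.542 m/s.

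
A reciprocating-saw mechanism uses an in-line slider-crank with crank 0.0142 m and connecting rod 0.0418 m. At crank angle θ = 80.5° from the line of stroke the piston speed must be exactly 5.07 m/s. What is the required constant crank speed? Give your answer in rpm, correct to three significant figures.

3260

For an in-line slider-crank, |v_piston| = rω|sinθ|·[1 + r cosθ/√(L² − r² sin²θ)].
With r = 0.0142 m, L = 0.0418 m, θ = 80.5°: the bracketed kinematic factor |dx/dθ| = 0.014839 m.
ω = v/|dx/dθ| = 5.07/0.014839 = 341.67 rad/s.
N = 60ω/(2π) = 3262.8 rpm.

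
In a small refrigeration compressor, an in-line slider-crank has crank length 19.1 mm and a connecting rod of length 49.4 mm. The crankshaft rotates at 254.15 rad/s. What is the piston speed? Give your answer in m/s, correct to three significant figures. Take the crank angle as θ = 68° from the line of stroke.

ω = 254.2 rad/s
For an in-line slider-crank, x = r cosθ + √(L² − r² sin²θ), so v = −rω sinθ·[1 + r cosθ/√(L² − r² sin²θ)].
With r = 0.0191 m, L = 0.0494 m, θ = 68°: √(L² − r² sin²θ) = 0.046117 m.
v = −0.0191·254.2·0.92718·[1 + 0.0191·0.37461/0.046117] = -5.1991 m/s.
|v| = 5.1991 m/s.

5.20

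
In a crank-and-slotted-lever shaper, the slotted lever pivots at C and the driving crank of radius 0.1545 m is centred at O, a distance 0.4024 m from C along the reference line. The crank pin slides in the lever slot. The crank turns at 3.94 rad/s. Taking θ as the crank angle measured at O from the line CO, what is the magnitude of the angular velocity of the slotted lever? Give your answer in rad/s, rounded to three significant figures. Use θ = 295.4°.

0.833

ω = 3.94 rad/s
Crank pin A relative to C: A = (d + r cosθ, r sinθ); lever angle φ = atan2(r sinθ, d + r cosθ).
Differentiating tanφ: φ̇ = rω(d cosθ + r)/(d² + r² + 2dr cosθ).
d² + r² + 2dr cosθ = |CA|² = 0.23913 m²;  d cosθ + r = +0.3271 m.
|ω_lever| = |0.1545·3.94·+0.3271| / 0.23913 = 0.83267 rad/s.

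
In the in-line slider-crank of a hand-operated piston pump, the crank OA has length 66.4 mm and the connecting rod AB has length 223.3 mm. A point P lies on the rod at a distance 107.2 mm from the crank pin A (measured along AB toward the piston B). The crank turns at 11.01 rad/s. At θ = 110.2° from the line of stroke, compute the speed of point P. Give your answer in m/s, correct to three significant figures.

ω = 11.01 rad/s.  Crank-pin speed |V_A| = rω = 0.73106 m/s, perpendicular to OA.
Rod angle: sinφ = −(r/L) sinθ ⇒ φ = -16.205°; ω_rod = −rω cosθ/√(L²−r²sin²θ) = +1.1772 rad/s.
V_P = V_A + ω_rod × AP, with AP = 0.1072 m along the rod.
Components: V_Px = −rω sinθ − a·ω_rod·sinφ = -0.65088 m/s;  V_Py = rω cosθ + a·ω_rod·cosφ = -0.13125 m/s.
|V_P| = √(V_Px² + V_Py²) = 0.66398 m/s.

0.664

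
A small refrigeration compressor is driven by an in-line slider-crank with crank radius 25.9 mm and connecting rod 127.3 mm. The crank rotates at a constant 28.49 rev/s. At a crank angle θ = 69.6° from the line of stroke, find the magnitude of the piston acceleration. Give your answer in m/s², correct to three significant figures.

160

ω = 2π·28.5 = 179 rad/s
x(θ) = r cosθ + √(L² − r² sin²θ); with ω constant, a = ω²·d²x/dθ².
d²x/dθ² = −r cosθ − r²(cos2θ)/√u − r⁴ sin²2θ/(4u^{3/2}),  u = L² − r² sin²θ = 0.015616 m².
Substituting r = 0.0259 m, L = 0.1273 m, θ = 69.6°: d²x/dθ² = -0.0049891 m.
a = ω²·d²x/dθ² = (179)²·(-0.0049891) = -159.87 m/s²;  |a| = 159.87 m/s².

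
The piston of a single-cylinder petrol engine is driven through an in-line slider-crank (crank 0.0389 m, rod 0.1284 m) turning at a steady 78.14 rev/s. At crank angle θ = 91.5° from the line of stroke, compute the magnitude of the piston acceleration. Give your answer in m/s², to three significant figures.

3220

ω = 2π·78.1 = 491 rad/s
x(θ) = r cosθ + √(L² − r² sin²θ); with ω constant, a = ω²·d²x/dθ².
d²x/dθ² = −r cosθ − r²(cos2θ)/√u − r⁴ sin²2θ/(4u^{3/2}),  u = L² − r² sin²θ = 0.0149744 m².
Substituting r = 0.0389 m, L = 0.1284 m, θ = 91.5°: d²x/dθ² = +0.013366 m.
a = ω²·d²x/dθ² = (491)²·(+0.013366) = +3222 m/s²;  |a| = 3222 m/s².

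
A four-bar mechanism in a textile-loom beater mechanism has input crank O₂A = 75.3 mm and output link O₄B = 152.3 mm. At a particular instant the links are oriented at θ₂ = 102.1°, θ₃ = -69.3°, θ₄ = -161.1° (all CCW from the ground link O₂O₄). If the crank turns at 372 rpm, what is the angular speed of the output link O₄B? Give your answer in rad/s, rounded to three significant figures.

ω₂ = 38.96 rad/s (from 372 rpm).
Differentiating the loop-closure r₂e^{iθ₂}+r₃e^{iθ₃}=r₁+r₄e^{iθ₄} gives r₂ω₂e^{iθ₂}+r₃ω₃e^{iθ₃}=r₄ω₄e^{iθ₄}.
Eliminating the other unknown: ω₄ = r₂ω₂ sin(θ₂−θ₃) / [r₄ sin(θ₄−θ₃)].
Numerator sine = +0.14954; denominator sine = -0.99951.
Result = 0.0753·38.96·(+0.14954) / (0.1523·(-0.99951)) = -2.8815 rad/s; magnitude 2.8815 rad/s.

2.88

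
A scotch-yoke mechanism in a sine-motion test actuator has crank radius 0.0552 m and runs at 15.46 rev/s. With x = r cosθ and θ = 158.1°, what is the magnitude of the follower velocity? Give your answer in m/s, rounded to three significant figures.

2.00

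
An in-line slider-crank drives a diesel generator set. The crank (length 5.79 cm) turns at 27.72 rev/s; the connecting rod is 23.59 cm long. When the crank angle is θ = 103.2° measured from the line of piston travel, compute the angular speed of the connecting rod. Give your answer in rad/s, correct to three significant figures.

ω = 174.2 rad/s (converted from 27.72 rev/s).
The rod makes angle φ with the slider axis where L sinφ = r sinθ; differentiating, L cosφ·φ̇ = r ω cosθ.
L cosφ = √(L² − r² sin²θ) = 0.22907 m.
|ω_rod| = r ω |cosθ| / √(L² − r² sin²θ) = 0.0579·174.2·0.22835/0.22907 = 10.053 rad/s.

10.1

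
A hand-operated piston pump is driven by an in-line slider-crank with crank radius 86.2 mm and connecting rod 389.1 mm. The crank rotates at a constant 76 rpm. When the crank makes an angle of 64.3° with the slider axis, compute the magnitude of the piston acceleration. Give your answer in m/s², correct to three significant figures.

ω = 2π·76/60 = 7.959 rad/s
x(θ) = r cosθ + √(L² − r² sin²θ); with ω constant, a = ω²·d²x/dθ².
d²x/dθ² = −r cosθ − r²(cos2θ)/√u − r⁴ sin²2θ/(4u^{3/2}),  u = L² − r² sin²θ = 0.145366 m².
Substituting r = 0.0862 m, L = 0.3891 m, θ = 64.3°: d²x/dθ² = -0.025375 m.
a = ω²·d²x/dθ² = (7.959)²·(-0.025375) = -1.6073 m/s²;  |a| = 1.6073 m/s².

1.61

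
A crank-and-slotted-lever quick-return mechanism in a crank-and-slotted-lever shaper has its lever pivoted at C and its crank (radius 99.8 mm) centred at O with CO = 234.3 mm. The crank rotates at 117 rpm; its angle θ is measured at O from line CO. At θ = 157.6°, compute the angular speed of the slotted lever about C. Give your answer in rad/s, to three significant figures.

ω = 12.25 rad/s (from 117 rpm).
Crank pin A relative to C: A = (d + r cosθ, r sinθ); lever angle φ = atan2(r sinθ, d + r cosθ).
Differentiating tanφ: φ̇ = rω(d cosθ + r)/(d² + r² + 2dr cosθ).
d² + r² + 2dr cosθ = |CA|² = 0.021619 m²;  d cosθ + r = -0.11682 m.
|ω_lever| = |0.0998·12.25·-0.11682| / 0.021619 = 6.6074 rad/s.

6.61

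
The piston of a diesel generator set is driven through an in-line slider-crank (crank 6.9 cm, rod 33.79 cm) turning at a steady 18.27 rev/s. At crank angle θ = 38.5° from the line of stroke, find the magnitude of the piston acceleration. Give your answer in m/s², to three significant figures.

756

ω = 2π·18.3 = 114.8 rad/s
x(θ) = r cosθ + √(L² − r² sin²θ); with ω constant, a = ω²·d²x/dθ².
d²x/dθ² = −r cosθ − r²(cos2θ)/√u − r⁴ sin²2θ/(4u^{3/2}),  u = L² − r² sin²θ = 0.112331 m².
Substituting r = 0.069 m, L = 0.3379 m, θ = 38.5°: d²x/dθ² = -0.057338 m.
a = ω²·d²x/dθ² = (114.8)²·(-0.057338) = -755.58 m/s²;  |a| = 755.58 m/s².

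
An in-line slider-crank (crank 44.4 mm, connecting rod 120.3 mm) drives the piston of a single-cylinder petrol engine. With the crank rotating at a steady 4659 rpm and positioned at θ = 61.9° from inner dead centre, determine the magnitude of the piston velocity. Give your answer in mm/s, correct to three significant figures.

22600

ω = 2π·4659/60 = 487.9 rad/s
For an in-line slider-crank, x = r cosθ + √(L² − r² sin²θ), so v = −rω sinθ·[1 + r cosθ/√(L² − r² sin²θ)].
With r = 0.0444 m, L = 0.1203 m, θ = 61.9°: √(L² − r² sin²θ) = 0.11375 m.
v = −0.0444·487.9·0.88213·[1 + 0.0444·0.47101/0.11375] = -22.622 m/s.
|v| = 22.622 m/s = 22622 mm/s.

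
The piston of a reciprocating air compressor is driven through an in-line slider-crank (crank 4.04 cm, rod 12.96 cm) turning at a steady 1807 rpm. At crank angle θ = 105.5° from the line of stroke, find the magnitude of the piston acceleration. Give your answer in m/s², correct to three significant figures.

789

ω = 2π·1807/60 = 189.2 rad/s
x(θ) = r cosθ + √(L² − r² sin²θ); with ω constant, a = ω²·d²x/dθ².
d²x/dθ² = −r cosθ − r²(cos2θ)/√u − r⁴ sin²2θ/(4u^{3/2}),  u = L² − r² sin²θ = 0.0152806 m².
Substituting r = 0.0404 m, L = 0.1296 m, θ = 105.5°: d²x/dθ² = +0.022021 m.
a = ω²·d²x/dθ² = (189.2)²·(+0.022021) = +788.5 m/s²;  |a| = 788.5 m/s².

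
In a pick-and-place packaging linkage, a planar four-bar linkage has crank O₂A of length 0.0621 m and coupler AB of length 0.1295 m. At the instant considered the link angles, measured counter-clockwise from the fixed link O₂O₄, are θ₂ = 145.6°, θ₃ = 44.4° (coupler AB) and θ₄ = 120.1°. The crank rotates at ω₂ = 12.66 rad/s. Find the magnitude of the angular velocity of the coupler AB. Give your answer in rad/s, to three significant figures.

2.70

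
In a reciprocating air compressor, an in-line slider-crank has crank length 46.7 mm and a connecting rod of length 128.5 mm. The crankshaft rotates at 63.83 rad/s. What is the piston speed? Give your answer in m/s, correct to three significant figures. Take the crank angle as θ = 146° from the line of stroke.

1.15

ω = 63.83 rad/s
For an in-line slider-crank, x = r cosθ + √(L² − r² sin²θ), so v = −rω sinθ·[1 + r cosθ/√(L² − r² sin²θ)].
With r = 0.0467 m, L = 0.1285 m, θ = 146°: √(L² − r² sin²θ) = 0.12582 m.
v = −0.0467·63.83·0.55919·[1 + 0.0467·-0.82904/0.12582] = -1.154 m/s.
|v| = 1.154 m/s.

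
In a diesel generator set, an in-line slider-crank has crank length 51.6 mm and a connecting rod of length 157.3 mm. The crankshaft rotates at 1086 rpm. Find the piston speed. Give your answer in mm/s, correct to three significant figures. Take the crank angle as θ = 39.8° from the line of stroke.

4720

ω = 2π·1086/60 = 113.7 rad/s
For an in-line slider-crank, x = r cosθ + √(L² − r² sin²θ), so v = −rω sinθ·[1 + r cosθ/√(L² − r² sin²θ)].
With r = 0.0516 m, L = 0.1573 m, θ = 39.8°: √(L² − r² sin²θ) = 0.15379 m.
v = −0.0516·113.7·0.64011·[1 + 0.0516·0.76828/0.15379] = -4.7246 m/s.
|v| = 4.7246 m/s = 4724.6 mm/s.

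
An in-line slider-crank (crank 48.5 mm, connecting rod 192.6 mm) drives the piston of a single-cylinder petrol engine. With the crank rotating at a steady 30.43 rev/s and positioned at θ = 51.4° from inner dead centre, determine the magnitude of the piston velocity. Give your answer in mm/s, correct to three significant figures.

8410

ω = 2π·30.4 = 191.2 rad/s
For an in-line slider-crank, x = r cosθ + √(L² − r² sin²θ), so v = −rω sinθ·[1 + r cosθ/√(L² − r² sin²θ)].
With r = 0.0485 m, L = 0.1926 m, θ = 51.4°: √(L² − r² sin²θ) = 0.18883 m.
v = −0.0485·191.2·0.78152·[1 + 0.0485·0.62388/0.18883] = -8.4083 m/s.
|v| = 8.4083 m/s = 8408.3 mm/s.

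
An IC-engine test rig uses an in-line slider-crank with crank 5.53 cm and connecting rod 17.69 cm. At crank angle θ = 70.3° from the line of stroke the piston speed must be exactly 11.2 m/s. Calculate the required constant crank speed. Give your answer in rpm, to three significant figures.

For an in-line slider-crank, |v_piston| = rω|sinθ|·[1 + r cosθ/√(L² − r² sin²θ)].
With r = 0.0553 m, L = 0.1769 m, θ = 70.3°: the bracketed kinematic factor |dx/dθ| = 0.057804 m.
ω = v/|dx/dθ| = 11.2/0.057804 = 193.76 rad/s.
N = 60ω/(2π) = 1850.3 rpm.

1850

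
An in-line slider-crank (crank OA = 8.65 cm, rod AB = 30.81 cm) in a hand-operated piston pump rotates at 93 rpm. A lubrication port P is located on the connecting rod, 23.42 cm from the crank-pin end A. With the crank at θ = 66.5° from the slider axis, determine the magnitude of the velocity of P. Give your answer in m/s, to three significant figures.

0.844

ω = 9.739 rad/s.  Crank-pin speed |V_A| = rω = 0.84242 m/s, perpendicular to OA.
Rod angle: sinφ = −(r/L) sinθ ⇒ φ = -14.920°; ω_rod = −rω cosθ/√(L²−r²sin²θ) = -1.1283 rad/s.
V_P = V_A + ω_rod × AP, with AP = 0.2342 m along the rod.
Components: V_Px = −rω sinθ − a·ω_rod·sinφ = -0.84058 m/s;  V_Py = rω cosθ + a·ω_rod·cosφ = +0.080571 m/s.
|V_P| = √(V_Px² + V_Py²) = 0.84444 m/s.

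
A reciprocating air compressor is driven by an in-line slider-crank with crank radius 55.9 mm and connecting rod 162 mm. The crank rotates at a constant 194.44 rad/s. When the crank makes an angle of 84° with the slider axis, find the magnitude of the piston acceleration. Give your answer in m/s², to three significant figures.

ω = 194.4 rad/s
x(θ) = r cosθ + √(L² − r² sin²θ); with ω constant, a = ω²·d²x/dθ².
d²x/dθ² = −r cosθ − r²(cos2θ)/√u − r⁴ sin²2θ/(4u^{3/2}),  u = L² − r² sin²θ = 0.0231533 m².
Substituting r = 0.0559 m, L = 0.162 m, θ = 84°: d²x/dθ² = +0.014214 m.
a = ω²·d²x/dθ² = (194.4)²·(+0.014214) = +537.39 m/s²;  |a| = 537.39 m/s².

537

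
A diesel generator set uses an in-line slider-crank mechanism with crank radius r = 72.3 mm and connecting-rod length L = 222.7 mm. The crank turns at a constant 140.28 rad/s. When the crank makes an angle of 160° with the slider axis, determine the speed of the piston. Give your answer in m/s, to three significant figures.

ω = 140.3 rad/s
For an in-line slider-crank, x = r cosθ + √(L² − r² sin²θ), so v = −rω sinθ·[1 + r cosθ/√(L² − r² sin²θ)].
With r = 0.0723 m, L = 0.2227 m, θ = 160°: √(L² − r² sin²θ) = 0.22132 m.
v = −0.0723·140.3·0.34202·[1 + 0.0723·-0.93969/0.22132] = -2.404 m/s.
|v| = 2.404 m/s.

2.40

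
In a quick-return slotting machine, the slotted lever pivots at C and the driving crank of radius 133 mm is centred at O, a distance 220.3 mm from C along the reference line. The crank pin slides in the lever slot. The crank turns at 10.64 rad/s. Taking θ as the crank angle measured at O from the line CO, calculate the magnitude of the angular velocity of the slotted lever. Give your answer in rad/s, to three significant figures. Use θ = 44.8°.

ω = 10.64 rad/s
Crank pin A relative to C: A = (d + r cosθ, r sinθ); lever angle φ = atan2(r sinθ, d + r cosθ).
Differentiating tanφ: φ̇ = rω(d cosθ + r)/(d² + r² + 2dr cosθ).
d² + r² + 2dr cosθ = |CA|² = 0.107802 m²;  d cosθ + r = +0.28932 m.
|ω_lever| = |0.133·10.64·+0.28932| / 0.107802 = 3.7979 rad/s.

3.80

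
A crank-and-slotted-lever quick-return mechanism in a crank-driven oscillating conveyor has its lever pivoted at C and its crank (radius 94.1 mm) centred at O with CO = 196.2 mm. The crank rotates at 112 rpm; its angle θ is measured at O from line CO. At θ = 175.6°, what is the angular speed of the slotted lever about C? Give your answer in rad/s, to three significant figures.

10.6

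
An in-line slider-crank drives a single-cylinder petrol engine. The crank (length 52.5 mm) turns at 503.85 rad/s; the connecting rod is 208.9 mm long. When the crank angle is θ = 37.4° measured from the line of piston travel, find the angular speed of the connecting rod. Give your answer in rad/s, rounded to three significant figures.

ω = 503.9 rad/s
The rod makes angle φ with the slider axis where L sinφ = r sinθ; differentiating, L cosφ·φ̇ = r ω cosθ.
L cosφ = √(L² − r² sin²θ) = 0.20645 m.
|ω_rod| = r ω |cosθ| / √(L² − r² sin²θ) = 0.0525·503.9·0.79441/0.20645 = 101.79 rad/s.

102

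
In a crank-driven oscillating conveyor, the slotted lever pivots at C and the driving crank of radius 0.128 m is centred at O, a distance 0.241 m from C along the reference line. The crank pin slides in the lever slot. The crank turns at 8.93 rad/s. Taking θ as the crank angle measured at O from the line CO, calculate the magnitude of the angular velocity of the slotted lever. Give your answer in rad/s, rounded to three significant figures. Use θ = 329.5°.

ω = 8.93 rad/s
Crank pin A relative to C: A = (d + r cosθ, r sinθ); lever angle φ = atan2(r sinθ, d + r cosθ).
Differentiating tanφ: φ̇ = rω(d cosθ + r)/(d² + r² + 2dr cosθ).
d² + r² + 2dr cosθ = |CA|² = 0.127624 m²;  d cosθ + r = +0.33565 m.
|ω_lever| = |0.128·8.93·+0.33565| / 0.127624 = 3.0062 rad/s.

3.01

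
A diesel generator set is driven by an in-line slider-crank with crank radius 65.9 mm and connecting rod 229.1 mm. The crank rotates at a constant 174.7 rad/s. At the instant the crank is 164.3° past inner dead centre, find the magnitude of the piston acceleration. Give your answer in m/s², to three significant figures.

ω = 174.7 rad/s
x(θ) = r cosθ + √(L² − r² sin²θ); with ω constant, a = ω²·d²x/dθ².
d²x/dθ² = −r cosθ − r²(cos2θ)/√u − r⁴ sin²2θ/(4u^{3/2}),  u = L² − r² sin²θ = 0.0521688 m².
Substituting r = 0.0659 m, L = 0.2291 m, θ = 164.3°: d²x/dθ² = +0.047105 m.
a = ω²·d²x/dθ² = (174.7)²·(+0.047105) = +1437.6 m/s²;  |a| = 1437.6 m/s².

1440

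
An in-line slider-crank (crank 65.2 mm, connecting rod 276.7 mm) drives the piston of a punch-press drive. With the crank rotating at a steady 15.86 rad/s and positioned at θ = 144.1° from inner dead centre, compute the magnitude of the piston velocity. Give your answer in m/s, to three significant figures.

ω = 15.86 rad/s
For an in-line slider-crank, x = r cosθ + √(L² − r² sin²θ), so v = −rω sinθ·[1 + r cosθ/√(L² − r² sin²θ)].
With r = 0.0652 m, L = 0.2767 m, θ = 144.1°: √(L² − r² sin²θ) = 0.27405 m.
v = −0.0652·15.86·0.58637·[1 + 0.0652·-0.81004/0.27405] = -0.48949 m/s.
|v| = 0.48949 m/s.

0.489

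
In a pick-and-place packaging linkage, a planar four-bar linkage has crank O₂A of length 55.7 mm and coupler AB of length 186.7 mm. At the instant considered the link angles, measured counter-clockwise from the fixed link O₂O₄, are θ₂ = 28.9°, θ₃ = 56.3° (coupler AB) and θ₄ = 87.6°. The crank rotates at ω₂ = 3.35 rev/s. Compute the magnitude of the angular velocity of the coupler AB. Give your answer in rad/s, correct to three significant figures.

10.3

ω₂ = 21.05 rad/s (from 3.35 rev/s).
Differentiating the loop-closure r₂e^{iθ₂}+r₃e^{iθ₃}=r₁+r₄e^{iθ₄} gives r₂ω₂e^{iθ₂}+r₃ω₃e^{iθ₃}=r₄ω₄e^{iθ₄}.
Eliminating the other unknown: ω₃ = r₂ω₂ sin(θ₄−θ₂) / [r₃ sin(θ₃−θ₄)].
Numerator sine = +0.85446; denominator sine = -0.51952.
Result = 0.0557·21.05·(+0.85446) / (0.1867·(-0.51952)) = -10.328 rad/s; magnitude 10.328 rad/s.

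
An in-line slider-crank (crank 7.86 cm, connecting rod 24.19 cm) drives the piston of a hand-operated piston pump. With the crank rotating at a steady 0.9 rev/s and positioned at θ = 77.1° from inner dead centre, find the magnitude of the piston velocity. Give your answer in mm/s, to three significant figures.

466

ω = 2π·0.9 = 5.655 rad/s
For an in-line slider-crank, x = r cosθ + √(L² − r² sin²θ), so v = −rω sinθ·[1 + r cosθ/√(L² − r² sin²θ)].
With r = 0.0786 m, L = 0.2419 m, θ = 77.1°: √(L² − r² sin²θ) = 0.22945 m.
v = −0.0786·5.655·0.97476·[1 + 0.0786·0.22325/0.22945] = -0.46639 m/s.
|v| = 0.46639 m/s = 466.39 mm/s.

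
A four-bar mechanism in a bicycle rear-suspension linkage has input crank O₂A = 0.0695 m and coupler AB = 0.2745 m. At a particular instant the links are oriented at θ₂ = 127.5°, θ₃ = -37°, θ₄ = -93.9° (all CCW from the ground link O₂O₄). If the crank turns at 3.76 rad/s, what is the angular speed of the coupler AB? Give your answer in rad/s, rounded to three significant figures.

0.752

ω₂ = 3.76 rad/s
Differentiating the loop-closure r₂e^{iθ₂}+r₃e^{iθ₃}=r₁+r₄e^{iθ₄} gives r₂ω₂e^{iθ₂}+r₃ω₃e^{iθ₃}=r₄ω₄e^{iθ₄}.
Eliminating the other unknown: ω₃ = r₂ω₂ sin(θ₄−θ₂) / [r₃ sin(θ₃−θ₄)].
Numerator sine = +0.66131; denominator sine = +0.83772.
Result = 0.0695·3.76·(+0.66131) / (0.2745·(+0.83772)) = +0.75152 rad/s; magnitude 0.75152 rad/s.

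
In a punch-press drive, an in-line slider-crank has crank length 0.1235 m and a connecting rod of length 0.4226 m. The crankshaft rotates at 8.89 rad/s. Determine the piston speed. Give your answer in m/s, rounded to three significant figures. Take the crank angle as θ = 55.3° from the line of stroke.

ω = 8.89 rad/s
For an in-line slider-crank, x = r cosθ + √(L² − r² sin²θ), so v = −rω sinθ·[1 + r cosθ/√(L² − r² sin²θ)].
With r = 0.1235 m, L = 0.4226 m, θ = 55.3°: √(L² − r² sin²θ) = 0.41022 m.
v = −0.1235·8.89·0.82214·[1 + 0.1235·0.56928/0.41022] = -1.0573 m/s.
|v| = 1.0573 m/s.

1.06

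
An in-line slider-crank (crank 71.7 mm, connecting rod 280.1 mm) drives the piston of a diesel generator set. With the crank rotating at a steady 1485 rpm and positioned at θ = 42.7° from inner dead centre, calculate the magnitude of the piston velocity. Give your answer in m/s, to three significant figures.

9.01

ω = 2π·1485/60 = 155.5 rad/s
For an in-line slider-crank, x = r cosθ + √(L² − r² sin²θ), so v = −rω sinθ·[1 + r cosθ/√(L² − r² sin²θ)].
With r = 0.0717 m, L = 0.2801 m, θ = 42.7°: √(L² − r² sin²θ) = 0.27585 m.
v = −0.0717·155.5·0.67816·[1 + 0.0717·0.73491/0.27585] = -9.0059 m/s.
|v| = 9.0059 m/s.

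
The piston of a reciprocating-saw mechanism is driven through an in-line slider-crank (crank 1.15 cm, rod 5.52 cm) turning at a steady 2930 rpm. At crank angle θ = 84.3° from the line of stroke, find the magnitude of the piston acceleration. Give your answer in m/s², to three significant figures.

118

ω = 2π·2930/60 = 306.8 rad/s
x(θ) = r cosθ + √(L² − r² sin²θ); with ω constant, a = ω²·d²x/dθ².
d²x/dθ² = −r cosθ − r²(cos2θ)/√u − r⁴ sin²2θ/(4u^{3/2}),  u = L² − r² sin²θ = 0.00291609 m².
Substituting r = 0.0115 m, L = 0.0552 m, θ = 84.3°: d²x/dθ² = +0.0012575 m.
a = ω²·d²x/dθ² = (306.8)²·(+0.0012575) = +118.38 m/s²;  |a| = 118.38 m/s².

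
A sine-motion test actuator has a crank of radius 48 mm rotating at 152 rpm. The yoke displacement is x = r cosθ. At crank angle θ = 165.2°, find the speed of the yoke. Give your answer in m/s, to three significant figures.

0.195

ω = 15.92 rad/s (from 152 rpm).
x = r cosθ ⇒ ẋ = −rω sinθ.
|v| = rω|sinθ| = 0.048·15.92·|sin 165.2°| = 0.19517 m/s.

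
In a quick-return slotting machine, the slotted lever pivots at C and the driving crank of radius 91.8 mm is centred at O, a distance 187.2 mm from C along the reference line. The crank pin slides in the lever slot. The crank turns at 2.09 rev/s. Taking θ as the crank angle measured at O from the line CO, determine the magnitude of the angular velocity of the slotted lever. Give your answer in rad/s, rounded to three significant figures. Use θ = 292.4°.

3.48

ω = 13.13 rad/s (from 2.09 rev/s).
Crank pin A relative to C: A = (d + r cosθ, r sinθ); lever angle φ = atan2(r sinθ, d + r cosθ).
Differentiating tanφ: φ̇ = rω(d cosθ + r)/(d² + r² + 2dr cosθ).
d² + r² + 2dr cosθ = |CA|² = 0.0565684 m²;  d cosθ + r = +0.16314 m.
|ω_lever| = |0.0918·13.13·+0.16314| / 0.0565684 = 3.4765 rad/s.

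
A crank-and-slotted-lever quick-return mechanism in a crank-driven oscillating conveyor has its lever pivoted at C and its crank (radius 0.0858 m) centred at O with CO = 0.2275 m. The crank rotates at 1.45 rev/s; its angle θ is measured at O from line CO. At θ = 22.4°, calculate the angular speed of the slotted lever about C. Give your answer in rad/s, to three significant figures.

ω = 9.111 rad/s (from 1.45 rev/s).
Crank pin A relative to C: A = (d + r cosθ, r sinθ); lever angle φ = atan2(r sinθ, d + r cosθ).
Differentiating tanφ: φ̇ = rω(d cosθ + r)/(d² + r² + 2dr cosθ).
d² + r² + 2dr cosθ = |CA|² = 0.0952112 m²;  d cosθ + r = +0.29613 m.
|ω_lever| = |0.0858·9.111·+0.29613| / 0.0952112 = 2.4313 rad/s.

2.43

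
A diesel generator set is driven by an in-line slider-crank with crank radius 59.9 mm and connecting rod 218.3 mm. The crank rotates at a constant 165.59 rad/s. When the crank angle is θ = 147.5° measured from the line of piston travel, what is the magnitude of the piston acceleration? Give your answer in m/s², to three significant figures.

ω = 165.6 rad/s
x(θ) = r cosθ + √(L² − r² sin²θ); with ω constant, a = ω²·d²x/dθ².
d²x/dθ² = −r cosθ − r²(cos2θ)/√u − r⁴ sin²2θ/(4u^{3/2}),  u = L² − r² sin²θ = 0.0466191 m².
Substituting r = 0.0599 m, L = 0.2183 m, θ = 147.5°: d²x/dθ² = +0.043234 m.
a = ω²·d²x/dθ² = (165.6)²·(+0.043234) = +1185.5 m/s²;  |a| = 1185.5 m/s².

1190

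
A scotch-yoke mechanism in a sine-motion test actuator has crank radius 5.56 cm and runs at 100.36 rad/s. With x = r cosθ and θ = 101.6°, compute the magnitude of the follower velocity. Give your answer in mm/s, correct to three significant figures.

5470

ω = 100.4 rad/s
x = r cosθ ⇒ ẋ = −rω sinθ.
|v| = rω|sinθ| = 0.0556·100.4·|sin 101.6°| = 5.466 m/s = 5466 mm/s.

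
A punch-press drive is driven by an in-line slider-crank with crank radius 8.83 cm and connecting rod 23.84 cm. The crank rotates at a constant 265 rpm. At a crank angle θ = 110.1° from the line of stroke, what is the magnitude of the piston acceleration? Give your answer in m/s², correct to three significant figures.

ω = 2π·265/60 = 27.75 rad/s
x(θ) = r cosθ + √(L² − r² sin²θ); with ω constant, a = ω²·d²x/dθ².
d²x/dθ² = −r cosθ − r²(cos2θ)/√u − r⁴ sin²2θ/(4u^{3/2}),  u = L² − r² sin²θ = 0.0499585 m².
Substituting r = 0.0883 m, L = 0.2384 m, θ = 110.1°: d²x/dθ² = +0.056422 m.
a = ω²·d²x/dθ² = (27.75)²·(+0.056422) = +43.451 m/s²;  |a| = 43.451 m/s².

43.5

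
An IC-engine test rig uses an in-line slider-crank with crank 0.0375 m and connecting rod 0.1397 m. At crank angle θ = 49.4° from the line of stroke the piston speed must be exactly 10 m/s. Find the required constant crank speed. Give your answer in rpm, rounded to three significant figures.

2850

For an in-line slider-crank, |v_piston| = rω|sinθ|·[1 + r cosθ/√(L² − r² sin²θ)].
With r = 0.0375 m, L = 0.1397 m, θ = 49.4°: the bracketed kinematic factor |dx/dθ| = 0.033553 m.
ω = v/|dx/dθ| = 10/0.033553 = 298.03 rad/s.
N = 60ω/(2π) = 2846 rpm.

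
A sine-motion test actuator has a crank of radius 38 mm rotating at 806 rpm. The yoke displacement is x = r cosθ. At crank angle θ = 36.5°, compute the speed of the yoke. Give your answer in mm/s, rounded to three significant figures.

ω = 84.4 rad/s (from 806 rpm).
x = r cosθ ⇒ ẋ = −rω sinθ.
|v| = rω|sinθ| = 0.038·84.4·|sin 36.5°| = 1.9078 m/s = 1907.8 mm/s.

1910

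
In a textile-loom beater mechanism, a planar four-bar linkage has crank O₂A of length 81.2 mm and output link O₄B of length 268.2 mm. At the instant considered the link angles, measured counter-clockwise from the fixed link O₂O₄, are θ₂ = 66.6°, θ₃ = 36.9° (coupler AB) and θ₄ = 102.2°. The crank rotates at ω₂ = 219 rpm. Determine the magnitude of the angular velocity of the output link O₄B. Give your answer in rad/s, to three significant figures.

ω₂ = 22.93 rad/s (from 219 rpm).
Differentiating the loop-closure r₂e^{iθ₂}+r₃e^{iθ₃}=r₁+r₄e^{iθ₄} gives r₂ω₂e^{iθ₂}+r₃ω₃e^{iθ₃}=r₄ω₄e^{iθ₄}.
Eliminating the other unknown: ω₄ = r₂ω₂ sin(θ₂−θ₃) / [r₄ sin(θ₄−θ₃)].
Numerator sine = +0.49546; denominator sine = +0.90851.
Result = 0.0812·22.93·(+0.49546) / (0.2682·(+0.90851)) = +3.7866 rad/s; magnitude 3.7866 rad/s.

3.79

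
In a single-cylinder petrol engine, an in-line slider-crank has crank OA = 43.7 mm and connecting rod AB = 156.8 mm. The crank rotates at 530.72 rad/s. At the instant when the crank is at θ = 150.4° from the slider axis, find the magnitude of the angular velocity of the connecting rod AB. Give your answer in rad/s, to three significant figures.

130

ω = 530.7 rad/s
The rod makes angle φ with the slider axis where L sinφ = r sinθ; differentiating, L cosφ·φ̇ = r ω cosθ.
L cosφ = √(L² − r² sin²θ) = 0.15531 m.
|ω_rod| = r ω |cosθ| / √(L² − r² sin²θ) = 0.0437·530.7·0.86949/0.15531 = 129.84 rad/s.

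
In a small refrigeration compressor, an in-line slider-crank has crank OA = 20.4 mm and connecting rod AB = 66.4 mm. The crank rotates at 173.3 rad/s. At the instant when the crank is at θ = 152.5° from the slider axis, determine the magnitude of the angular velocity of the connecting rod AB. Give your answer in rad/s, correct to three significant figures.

ω = 173.3 rad/s
The rod makes angle φ with the slider axis where L sinφ = r sinθ; differentiating, L cosφ·φ̇ = r ω cosθ.
L cosφ = √(L² − r² sin²θ) = 0.065728 m.
|ω_rod| = r ω |cosθ| / √(L² − r² sin²θ) = 0.0204·173.3·0.88701/0.065728 = 47.709 rad/s.

47.7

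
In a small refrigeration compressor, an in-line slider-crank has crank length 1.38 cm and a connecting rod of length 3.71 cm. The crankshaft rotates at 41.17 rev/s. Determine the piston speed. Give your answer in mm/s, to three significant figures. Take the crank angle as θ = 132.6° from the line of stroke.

1940

ω = 2π·41.2 = 258.7 rad/s
For an in-line slider-crank, x = r cosθ + √(L² − r² sin²θ), so v = −rω sinθ·[1 + r cosθ/√(L² − r² sin²θ)].
With r = 0.0138 m, L = 0.0371 m, θ = 132.6°: √(L² − r² sin²θ) = 0.035682 m.
v = −0.0138·258.7·0.73610·[1 + 0.0138·-0.67688/0.035682] = -1.9398 m/s.
|v| = 1.9398 m/s = 1939.8 mm/s.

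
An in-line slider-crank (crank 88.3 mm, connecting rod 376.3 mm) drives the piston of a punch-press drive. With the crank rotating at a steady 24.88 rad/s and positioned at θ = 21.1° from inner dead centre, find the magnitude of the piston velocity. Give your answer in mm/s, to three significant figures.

ω = 24.88 rad/s
For an in-line slider-crank, x = r cosθ + √(L² − r² sin²θ), so v = −rω sinθ·[1 + r cosθ/√(L² − r² sin²θ)].
With r = 0.0883 m, L = 0.3763 m, θ = 21.1°: √(L² − r² sin²θ) = 0.37495 m.
v = −0.0883·24.88·0.36000·[1 + 0.0883·0.93295/0.37495] = -0.96464 m/s.
|v| = 0.96464 m/s = 964.64 mm/s.

965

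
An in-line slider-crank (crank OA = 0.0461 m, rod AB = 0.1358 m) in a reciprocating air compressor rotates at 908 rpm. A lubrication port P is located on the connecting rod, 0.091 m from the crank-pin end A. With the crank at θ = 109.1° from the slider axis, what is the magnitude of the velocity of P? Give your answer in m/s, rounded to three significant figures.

ω = 95.09 rad/s.  Crank-pin speed |V_A| = rω = 4.3834 m/s, perpendicular to OA.
Rod angle: sinφ = −(r/L) sinθ ⇒ φ = -18.710°; ω_rod = −rω cosθ/√(L²−r²sin²θ) = +11.151 rad/s.
V_P = V_A + ω_rod × AP, with AP = 0.091 m along the rod.
Components: V_Px = −rω sinθ − a·ω_rod·sinφ = -3.8166 m/s;  V_Py = rω cosθ + a·ω_rod·cosφ = -0.47318 m/s.
|V_P| = √(V_Px² + V_Py²) = 3.8458 m/s.

3.85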